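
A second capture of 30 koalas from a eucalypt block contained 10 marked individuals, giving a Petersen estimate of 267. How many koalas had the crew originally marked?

From N = M·C/R: M = N·R / C = 267·10 / 30 = 2670 / 30 = 89.

M = 89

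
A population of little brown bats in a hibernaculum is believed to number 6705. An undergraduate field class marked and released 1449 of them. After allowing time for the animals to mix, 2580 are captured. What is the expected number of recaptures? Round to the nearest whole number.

The marked fraction of the population is 1449/6705, so in a sample of 2580 expect C·(M/N) marked.
E[R] = 1449 × 2580 / 6705 = 3738420 / 6705 ≈ 557.6 → 558

expected recaptures ≈ 558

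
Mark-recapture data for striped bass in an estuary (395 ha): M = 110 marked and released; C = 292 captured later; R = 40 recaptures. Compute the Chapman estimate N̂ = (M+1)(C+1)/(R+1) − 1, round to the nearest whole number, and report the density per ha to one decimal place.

N̂ = 111·293/41 − 1 = 32523/41 − 1 ≈ 792.2 → 792
Density = N̂ / area = 792 / 395 ≈ 2.01 → 2.0 per ha

density ≈ 2.0 striped bass per ha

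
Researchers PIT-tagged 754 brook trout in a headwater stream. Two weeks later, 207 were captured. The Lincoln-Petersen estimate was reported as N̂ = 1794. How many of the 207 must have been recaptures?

From N = M·C/R: R = M·C / N = 754·207 / 1794 = 156078 / 1794 = 87.

R = 87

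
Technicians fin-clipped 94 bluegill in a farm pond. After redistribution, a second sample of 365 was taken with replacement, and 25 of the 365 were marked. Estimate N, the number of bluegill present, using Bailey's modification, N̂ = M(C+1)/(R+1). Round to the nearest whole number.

N̂ = 94·(365+1)/(25+1) = 94·366/26 = 34404/26 ≈ 1323.2 → 1323

N ≈ 1323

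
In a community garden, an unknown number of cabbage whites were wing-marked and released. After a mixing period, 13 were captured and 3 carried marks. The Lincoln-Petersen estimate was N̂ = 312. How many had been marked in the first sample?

M = 72

From N = M·C/R: M = N·R / C = 312·3 / 13 = 936 / 13 = 72.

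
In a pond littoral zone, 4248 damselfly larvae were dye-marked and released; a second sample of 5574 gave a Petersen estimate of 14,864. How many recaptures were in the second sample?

From N = M·C/R: R = M·C / N = 4248·5574 / 14864 = 23678352 / 14864 = 1593.

R = 1593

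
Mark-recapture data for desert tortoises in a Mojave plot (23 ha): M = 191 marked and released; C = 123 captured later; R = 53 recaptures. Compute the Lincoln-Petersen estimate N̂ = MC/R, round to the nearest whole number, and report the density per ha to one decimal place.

N̂ = 191·123/53 = 23493/53 ≈ 443.3 → 443
Density = N̂ / area = 443 / 23 ≈ 19.26 → 19.3 per ha

density ≈ 19.3 desert tortoises per ha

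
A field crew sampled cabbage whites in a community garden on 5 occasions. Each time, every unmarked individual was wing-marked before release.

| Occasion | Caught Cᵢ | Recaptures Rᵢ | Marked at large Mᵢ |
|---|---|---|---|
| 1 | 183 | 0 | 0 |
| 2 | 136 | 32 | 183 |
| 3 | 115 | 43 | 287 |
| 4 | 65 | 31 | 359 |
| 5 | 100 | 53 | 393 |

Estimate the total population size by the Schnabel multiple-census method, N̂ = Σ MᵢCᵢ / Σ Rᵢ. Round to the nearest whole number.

Σ MᵢCᵢ = 0·183 + 183·136 + 287·115 + 359·65 + 393·100 = 0 + 24888 + 33005 + 23335 + 39300 = 120528
Σ Rᵢ = 0 + 32 + 43 + 31 + 53 = 159
N̂ = 120528 / 159 ≈ 758.0 → 758

N ≈ 758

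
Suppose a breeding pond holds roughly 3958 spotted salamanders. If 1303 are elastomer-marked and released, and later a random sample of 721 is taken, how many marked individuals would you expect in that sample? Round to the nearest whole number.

Expected recaptures E[R] = M·C / N.
E[R] = 1303 × 721 / 3958 = 939463 / 3958 ≈ 237.4 → 237

expected recaptures ≈ 237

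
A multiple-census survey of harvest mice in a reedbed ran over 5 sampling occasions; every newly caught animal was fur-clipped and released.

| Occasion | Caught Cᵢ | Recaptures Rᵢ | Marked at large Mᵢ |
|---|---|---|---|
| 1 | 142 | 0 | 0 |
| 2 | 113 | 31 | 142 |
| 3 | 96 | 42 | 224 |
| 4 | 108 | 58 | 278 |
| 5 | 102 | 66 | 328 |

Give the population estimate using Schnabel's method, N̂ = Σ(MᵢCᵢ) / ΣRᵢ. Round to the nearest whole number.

Σ MᵢCᵢ = 0·142 + 142·113 + 224·96 + 278·108 + 328·102 = 0 + 16046 + 21504 + 30024 + 33456 = 101030
Σ Rᵢ = 0 + 31 + 42 + 58 + 66 = 197
N̂ = 101030 / 197 ≈ 512.8 → 513

N ≈ 513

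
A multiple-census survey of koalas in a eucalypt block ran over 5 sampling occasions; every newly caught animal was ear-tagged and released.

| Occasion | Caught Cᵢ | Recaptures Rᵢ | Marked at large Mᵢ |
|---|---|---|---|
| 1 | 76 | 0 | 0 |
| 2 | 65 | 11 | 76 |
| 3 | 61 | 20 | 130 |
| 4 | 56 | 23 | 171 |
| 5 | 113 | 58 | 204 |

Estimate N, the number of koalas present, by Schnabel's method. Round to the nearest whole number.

N ≈ 406

Σ MᵢCᵢ = 0·76 + 76·65 + 130·61 + 171·56 + 204·113 = 0 + 4940 + 7930 + 9576 + 23052 = 45498
Σ Rᵢ = 0 + 11 + 20 + 23 + 58 = 112
N̂ = 45498 / 112 ≈ 406.2 → 406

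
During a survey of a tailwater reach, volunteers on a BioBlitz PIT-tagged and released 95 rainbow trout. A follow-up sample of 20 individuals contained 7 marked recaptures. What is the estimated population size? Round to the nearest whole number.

N ≈ 271

Lincoln-Petersen assumes M/N = R/C, so N = M·C / R.
N = (95 × 20) / 7 = 1900 / 7 ≈ 271.4 → 271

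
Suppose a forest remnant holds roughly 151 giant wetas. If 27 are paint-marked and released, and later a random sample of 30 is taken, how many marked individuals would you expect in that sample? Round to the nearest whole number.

The marked fraction of the population is 27/151, so in a sample of 30 expect C·(M/N) marked.
E[R] = 27 × 30 / 151 = 810 / 151 ≈ 5.4 → 5

expected recaptures ≈ 5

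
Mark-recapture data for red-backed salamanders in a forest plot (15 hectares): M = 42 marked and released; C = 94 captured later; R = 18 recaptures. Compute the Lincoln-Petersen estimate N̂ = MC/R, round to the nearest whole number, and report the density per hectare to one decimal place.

N̂ = 42·94/18 = 3948/18 ≈ 219.3 → 219
Density = N̂ / area = 219 / 15 ≈ 14.60 → 14.6 per hectare

density ≈ 14.6 red-backed salamanders per hectare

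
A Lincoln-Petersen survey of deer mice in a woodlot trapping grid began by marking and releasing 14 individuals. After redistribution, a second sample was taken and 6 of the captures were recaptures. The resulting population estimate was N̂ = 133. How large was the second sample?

From N = M·C/R: C = N·R / M = 133·6 / 14 = 798 / 14 = 57.

C = 57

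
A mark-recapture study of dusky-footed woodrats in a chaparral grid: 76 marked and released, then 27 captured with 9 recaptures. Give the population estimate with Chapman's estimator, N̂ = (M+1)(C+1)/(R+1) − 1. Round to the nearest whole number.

N̂ = (76+1)(27+1)/(9+1) − 1 = 77·28/10 − 1
= 2156/10 − 1 ≈ 215.6 − 1 ≈ 214.6 → 215

N ≈ 215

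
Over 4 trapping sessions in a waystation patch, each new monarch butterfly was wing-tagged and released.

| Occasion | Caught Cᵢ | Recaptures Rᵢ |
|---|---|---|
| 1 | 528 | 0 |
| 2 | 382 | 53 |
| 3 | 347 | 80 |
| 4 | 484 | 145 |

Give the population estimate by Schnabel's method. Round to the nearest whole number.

N ≈ 3752

Marked at large before each occasion: Mᵢ = Σⱼ<ᵢ (Cⱼ − Rⱼ) → M1=0, M2=528, M3=857, M4=1124
Σ MᵢCᵢ = 0·528 + 528·382 + 857·347 + 1124·484 = 0 + 201696 + 297379 + 544016 = 1043091
Σ Rᵢ = 0 + 53 + 80 + 145 = 278
N̂ = 1043091 / 278 ≈ 3752.1 → 3752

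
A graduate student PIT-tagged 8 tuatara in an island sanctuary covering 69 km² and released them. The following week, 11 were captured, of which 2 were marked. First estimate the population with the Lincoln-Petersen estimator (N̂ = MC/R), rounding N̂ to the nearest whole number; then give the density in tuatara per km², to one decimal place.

density ≈ 0.6 tuatara per km²

N̂ = 8·11/2 = 88/2 = 44
Density = N̂ / area = 44 / 69 ≈ 0.64 → 0.6 per km²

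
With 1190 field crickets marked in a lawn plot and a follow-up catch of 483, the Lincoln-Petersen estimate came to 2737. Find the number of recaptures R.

From N = M·C/R: R = M·C / N = 1190·483 / 2737 = 574770 / 2737 = 210.

R = 210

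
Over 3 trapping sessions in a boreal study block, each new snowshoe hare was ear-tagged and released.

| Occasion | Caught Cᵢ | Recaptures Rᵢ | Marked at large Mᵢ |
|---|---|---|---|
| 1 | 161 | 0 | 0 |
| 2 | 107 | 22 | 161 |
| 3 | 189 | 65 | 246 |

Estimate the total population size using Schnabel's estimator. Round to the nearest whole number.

Σ MᵢCᵢ = 0·161 + 161·107 + 246·189 = 0 + 17227 + 46494 = 63721
Σ Rᵢ = 0 + 22 + 65 = 87
N̂ = 63721 / 87 ≈ 732.4 → 732

N ≈ 732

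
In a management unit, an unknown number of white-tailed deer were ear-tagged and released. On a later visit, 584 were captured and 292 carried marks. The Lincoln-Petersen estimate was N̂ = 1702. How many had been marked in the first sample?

From N = M·C/R: M = N·R / C = 1702·292 / 584 = 496984 / 584 = 851.

M = 851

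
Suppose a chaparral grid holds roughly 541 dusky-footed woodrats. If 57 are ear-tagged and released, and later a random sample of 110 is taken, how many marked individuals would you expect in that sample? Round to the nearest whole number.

expected recaptures ≈ 12

Expected recaptures E[R] = M·C / N.
E[R] = 57 × 110 / 541 = 6270 / 541 ≈ 11.6 → 12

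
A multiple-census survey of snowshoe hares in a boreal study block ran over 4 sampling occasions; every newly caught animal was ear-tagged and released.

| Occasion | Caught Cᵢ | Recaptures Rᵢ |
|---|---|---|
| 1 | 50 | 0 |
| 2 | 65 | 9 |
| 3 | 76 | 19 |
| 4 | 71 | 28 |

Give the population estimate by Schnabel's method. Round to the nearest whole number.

Marked at large before each occasion: Mᵢ = Σⱼ<ᵢ (Cⱼ − Rⱼ) → M1=0, M2=50, M3=106, M4=163
Σ MᵢCᵢ = 0·50 + 50·65 + 106·76 + 163·71 = 0 + 3250 + 8056 + 11573 = 22879
Σ Rᵢ = 0 + 9 + 19 + 28 = 56
N̂ = 22879 / 56 ≈ 408.6 → 409

N ≈ 409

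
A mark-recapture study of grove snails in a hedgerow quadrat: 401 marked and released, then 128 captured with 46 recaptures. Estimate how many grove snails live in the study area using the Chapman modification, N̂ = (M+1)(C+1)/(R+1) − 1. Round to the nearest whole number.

N̂ = (401+1)(128+1)/(46+1) − 1 = 402·129/47 − 1
= 51858/47 − 1 ≈ 1103.4 − 1 ≈ 1102.4 → 1102

N ≈ 1102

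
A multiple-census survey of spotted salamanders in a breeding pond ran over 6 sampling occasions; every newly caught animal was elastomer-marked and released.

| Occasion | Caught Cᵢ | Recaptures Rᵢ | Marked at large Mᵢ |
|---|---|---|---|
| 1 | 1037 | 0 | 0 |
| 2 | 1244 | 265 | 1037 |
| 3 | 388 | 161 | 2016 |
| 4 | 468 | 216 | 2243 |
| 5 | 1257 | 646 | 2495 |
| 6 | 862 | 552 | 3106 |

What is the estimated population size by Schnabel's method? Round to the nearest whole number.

Σ MᵢCᵢ = 0·1037 + 1037·1244 + 2016·388 + 2243·468 + 2495·1257 + 3106·862 = 0 + 1290028 + 782208 + 1049724 + 3136215 + 2677372 = 8935547
Σ Rᵢ = 0 + 265 + 161 + 216 + 646 + 552 = 1840
N̂ = 8935547 / 1840 ≈ 4856.3 → 4856

N ≈ 4856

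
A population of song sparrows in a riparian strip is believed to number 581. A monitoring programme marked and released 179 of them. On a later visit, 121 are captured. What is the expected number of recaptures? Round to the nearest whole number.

The marked fraction of the population is 179/581, so in a sample of 121 expect C·(M/N) marked.
E[R] = 179 × 121 / 581 = 21659 / 581 ≈ 37.3 → 37

expected recaptures ≈ 37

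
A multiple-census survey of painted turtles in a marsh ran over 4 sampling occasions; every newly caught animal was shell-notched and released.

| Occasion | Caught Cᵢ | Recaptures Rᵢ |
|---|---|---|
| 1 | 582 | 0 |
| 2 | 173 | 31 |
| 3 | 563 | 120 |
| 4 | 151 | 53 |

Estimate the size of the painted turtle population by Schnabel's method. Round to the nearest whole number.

Marked at large before each occasion: Mᵢ = Σⱼ<ᵢ (Cⱼ − Rⱼ) → M1=0, M2=582, M3=724, M4=1167
Σ MᵢCᵢ = 0·582 + 582·173 + 724·563 + 1167·151 = 0 + 100686 + 407612 + 176217 = 684515
Σ Rᵢ = 0 + 31 + 120 + 53 = 204
N̂ = 684515 / 204 ≈ 3355.47 → 3355

N ≈ 3355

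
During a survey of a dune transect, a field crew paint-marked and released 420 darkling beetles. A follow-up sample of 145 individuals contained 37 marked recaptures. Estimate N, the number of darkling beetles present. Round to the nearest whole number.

If marked individuals mix randomly, R/C ≈ M/N, giving N ≈ M·C/R.
N = (420 × 145) / 37 = 60900 / 37 ≈ 1645.9 → 1646

N ≈ 1646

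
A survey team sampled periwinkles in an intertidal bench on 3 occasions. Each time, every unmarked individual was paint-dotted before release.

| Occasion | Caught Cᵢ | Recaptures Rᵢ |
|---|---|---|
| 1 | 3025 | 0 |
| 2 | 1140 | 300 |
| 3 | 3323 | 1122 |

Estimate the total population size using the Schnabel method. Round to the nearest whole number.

N ≈ 11,457

Marked at large before each occasion: Mᵢ = Σⱼ<ᵢ (Cⱼ − Rⱼ) → M1=0, M2=3025, M3=3865
Σ MᵢCᵢ = 0·3025 + 3025·1140 + 3865·3323 = 0 + 3448500 + 12843395 = 16291895
Σ Rᵢ = 0 + 300 + 1122 = 1422
N̂ = 16291895 / 1422 ≈ 11457.0 → 11457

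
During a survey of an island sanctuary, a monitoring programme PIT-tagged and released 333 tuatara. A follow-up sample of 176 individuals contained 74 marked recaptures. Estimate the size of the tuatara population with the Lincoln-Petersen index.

N = 792

If marked individuals mix randomly, R/C ≈ M/N, giving N ≈ M·C/R.
N = (333 × 176) / 74 = 58608 / 74 = 792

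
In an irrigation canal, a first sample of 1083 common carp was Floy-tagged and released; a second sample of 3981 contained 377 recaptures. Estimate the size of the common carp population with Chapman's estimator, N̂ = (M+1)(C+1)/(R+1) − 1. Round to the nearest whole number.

N ≈ 11,418

N̂ = (1083+1)(3981+1)/(377+1) − 1 = 1084·3982/378 − 1
= 4316488/378 − 1 ≈ 11419.3 − 1 ≈ 11418.3 → 11418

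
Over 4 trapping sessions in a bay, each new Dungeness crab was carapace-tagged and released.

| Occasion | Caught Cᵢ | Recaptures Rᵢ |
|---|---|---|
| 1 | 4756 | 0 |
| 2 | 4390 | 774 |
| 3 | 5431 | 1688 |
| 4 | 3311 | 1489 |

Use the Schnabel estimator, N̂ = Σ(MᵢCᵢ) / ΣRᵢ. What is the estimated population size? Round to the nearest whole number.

N ≈ 26,945

Marked at large before each occasion: Mᵢ = Σⱼ<ᵢ (Cⱼ − Rⱼ) → M1=0, M2=4756, M3=8372, M4=12115
Σ MᵢCᵢ = 0·4756 + 4756·4390 + 8372·5431 + 12115·3311 = 0 + 20878840 + 45468332 + 40112765 = 106459937
Σ Rᵢ = 0 + 774 + 1688 + 1489 = 3951
N̂ = 106459937 / 3951 ≈ 26945.1 → 26945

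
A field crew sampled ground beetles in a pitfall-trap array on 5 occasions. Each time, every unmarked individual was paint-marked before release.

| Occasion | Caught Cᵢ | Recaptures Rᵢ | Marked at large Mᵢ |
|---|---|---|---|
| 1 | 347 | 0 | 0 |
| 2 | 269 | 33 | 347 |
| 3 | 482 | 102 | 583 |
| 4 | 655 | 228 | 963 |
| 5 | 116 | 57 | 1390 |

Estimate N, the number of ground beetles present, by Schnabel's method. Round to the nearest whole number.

N ≈ 2777

Σ MᵢCᵢ = 0·347 + 347·269 + 583·482 + 963·655 + 1390·116 = 0 + 93343 + 281006 + 630765 + 161240 = 1166354
Σ Rᵢ = 0 + 33 + 102 + 228 + 57 = 420
N̂ = 1166354 / 420 ≈ 2777.0 → 2777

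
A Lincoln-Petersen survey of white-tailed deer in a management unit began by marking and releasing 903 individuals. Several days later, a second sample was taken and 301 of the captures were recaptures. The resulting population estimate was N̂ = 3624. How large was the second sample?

From N = M·C/R: C = N·R / M = 3624·301 / 903 = 1090824 / 903 = 1208.

C = 1208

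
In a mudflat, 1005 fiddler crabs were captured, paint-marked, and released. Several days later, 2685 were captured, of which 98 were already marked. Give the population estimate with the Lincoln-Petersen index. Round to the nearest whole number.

N ≈ 27,535

N = (1005 × 2685) / 98 = 2698425 / 98 ≈ 27534.9 → 27535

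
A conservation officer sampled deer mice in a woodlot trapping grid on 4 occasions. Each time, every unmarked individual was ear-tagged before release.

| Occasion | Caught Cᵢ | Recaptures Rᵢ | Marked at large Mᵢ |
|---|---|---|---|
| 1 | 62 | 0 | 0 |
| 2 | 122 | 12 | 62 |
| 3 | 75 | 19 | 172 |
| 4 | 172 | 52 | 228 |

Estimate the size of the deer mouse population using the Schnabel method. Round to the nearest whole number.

Σ MᵢCᵢ = 0·62 + 62·122 + 172·75 + 228·172 = 0 + 7564 + 12900 + 39216 = 59680
Σ Rᵢ = 0 + 12 + 19 + 52 = 83
N̂ = 59680 / 83 ≈ 719.0 → 719

N ≈ 719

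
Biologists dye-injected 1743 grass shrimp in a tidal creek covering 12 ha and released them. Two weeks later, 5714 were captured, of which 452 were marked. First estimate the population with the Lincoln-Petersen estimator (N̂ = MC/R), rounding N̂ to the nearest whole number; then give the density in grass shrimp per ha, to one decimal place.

density ≈ 1836.2 grass shrimp per ha

N̂ = 1743·5714/452 = 9959502/452 ≈ 22034.3 → 22034
Density = N̂ / area = 22034 / 12 ≈ 1836.17 → 1836.2 per ha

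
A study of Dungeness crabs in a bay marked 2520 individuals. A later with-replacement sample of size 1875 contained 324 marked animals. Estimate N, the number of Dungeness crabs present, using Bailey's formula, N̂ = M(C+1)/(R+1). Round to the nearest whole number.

N ≈ 14,546

N̂ = 2520·(1875+1)/(324+1) = 2520·1876/325 = 4727520/325 ≈ 14546.2 → 14546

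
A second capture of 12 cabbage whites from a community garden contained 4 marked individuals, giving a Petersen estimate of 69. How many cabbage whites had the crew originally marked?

From N = M·C/R: M = N·R / C = 69·4 / 12 = 276 / 12 = 23.

M = 23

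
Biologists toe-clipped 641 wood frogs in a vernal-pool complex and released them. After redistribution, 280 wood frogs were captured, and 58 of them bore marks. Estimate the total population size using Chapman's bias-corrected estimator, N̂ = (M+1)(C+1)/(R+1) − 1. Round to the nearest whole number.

N ≈ 3057

N̂ = (641+1)(280+1)/(58+1) − 1 = 642·281/59 − 1
= 180402/59 − 1 ≈ 3057.7 − 1 ≈ 3056.7 → 3057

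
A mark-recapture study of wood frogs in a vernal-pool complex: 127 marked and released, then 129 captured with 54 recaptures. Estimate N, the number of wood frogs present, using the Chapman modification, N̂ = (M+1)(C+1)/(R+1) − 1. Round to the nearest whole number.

N ≈ 302

N̂ = (127+1)(129+1)/(54+1) − 1 = 128·130/55 − 1
= 16640/55 − 1 ≈ 302.5 − 1 ≈ 301.5 → 302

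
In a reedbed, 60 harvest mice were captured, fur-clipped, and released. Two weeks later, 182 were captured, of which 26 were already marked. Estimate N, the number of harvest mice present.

N = (60 × 182) / 26 = 10920 / 26 = 420

N = 420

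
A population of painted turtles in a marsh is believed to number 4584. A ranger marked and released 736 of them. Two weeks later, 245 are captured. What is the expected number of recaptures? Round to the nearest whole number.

expected recaptures ≈ 39

The marked fraction of the population is 736/4584, so in a sample of 245 expect C·(M/N) marked.
E[R] = 736 × 245 / 4584 = 180320 / 4584 ≈ 39.3 → 39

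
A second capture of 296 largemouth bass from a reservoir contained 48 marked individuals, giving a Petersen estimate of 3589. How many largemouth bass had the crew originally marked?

M = 582

From N = M·C/R: M = N·R / C = 3589·48 / 296 = 172272 / 296 = 582.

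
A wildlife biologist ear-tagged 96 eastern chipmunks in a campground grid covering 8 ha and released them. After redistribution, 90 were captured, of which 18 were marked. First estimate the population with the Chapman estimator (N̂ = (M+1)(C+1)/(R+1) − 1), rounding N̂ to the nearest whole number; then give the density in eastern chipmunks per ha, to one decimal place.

N̂ = 97·91/19 − 1 = 8827/19 − 1 ≈ 463.6 → 464
Density = N̂ / area = 464 / 8 = 58.0 per ha

density ≈ 58.0 eastern chipmunks per ha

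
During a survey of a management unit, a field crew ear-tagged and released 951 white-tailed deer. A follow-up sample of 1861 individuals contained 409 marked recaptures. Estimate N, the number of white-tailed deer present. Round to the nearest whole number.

N ≈ 4327

N = (951 × 1861) / 409 = 1769811 / 409 ≈ 4327.2 → 4327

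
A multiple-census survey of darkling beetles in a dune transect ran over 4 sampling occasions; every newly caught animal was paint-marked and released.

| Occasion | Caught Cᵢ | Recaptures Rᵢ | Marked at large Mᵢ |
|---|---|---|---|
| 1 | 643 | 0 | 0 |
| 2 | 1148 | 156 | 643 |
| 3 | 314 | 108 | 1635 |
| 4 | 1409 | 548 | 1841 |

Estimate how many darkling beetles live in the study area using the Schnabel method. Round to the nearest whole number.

N ≈ 4736

Σ MᵢCᵢ = 0·643 + 643·1148 + 1635·314 + 1841·1409 = 0 + 738164 + 513390 + 2593969 = 3845523
Σ Rᵢ = 0 + 156 + 108 + 548 = 812
N̂ = 3845523 / 812 ≈ 4735.9 → 4736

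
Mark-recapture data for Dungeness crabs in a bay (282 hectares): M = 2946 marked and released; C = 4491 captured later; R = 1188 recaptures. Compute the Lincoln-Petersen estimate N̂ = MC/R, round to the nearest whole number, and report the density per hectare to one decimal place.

N̂ = 2946·4491/1188 = 13230486/1188 ≈ 11136.8 → 11137
Density = N̂ / area = 11137 / 282 ≈ 39.49 → 39.5 per hectare

density ≈ 39.5 Dungeness crabs per hectare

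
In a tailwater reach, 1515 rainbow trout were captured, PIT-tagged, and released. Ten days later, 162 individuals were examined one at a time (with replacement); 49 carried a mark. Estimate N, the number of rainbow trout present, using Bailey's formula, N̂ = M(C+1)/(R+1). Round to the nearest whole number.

N̂ = 1515·(162+1)/(49+1) = 1515·163/50 = 246945/50 ≈ 4938.9 → 4939

N ≈ 4939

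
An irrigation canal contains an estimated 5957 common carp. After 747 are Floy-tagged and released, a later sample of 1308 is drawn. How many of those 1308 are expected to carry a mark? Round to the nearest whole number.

The marked fraction of the population is 747/5957, so in a sample of 1308 expect C·(M/N) marked.
E[R] = 747 × 1308 / 5957 = 977076 / 5957 ≈ 164.0 → 164

expected recaptures ≈ 164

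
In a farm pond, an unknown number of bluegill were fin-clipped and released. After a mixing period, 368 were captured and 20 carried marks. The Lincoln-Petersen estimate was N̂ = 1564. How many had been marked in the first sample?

M = 85

From N = M·C/R: M = N·R / C = 1564·20 / 368 = 31280 / 368 = 85.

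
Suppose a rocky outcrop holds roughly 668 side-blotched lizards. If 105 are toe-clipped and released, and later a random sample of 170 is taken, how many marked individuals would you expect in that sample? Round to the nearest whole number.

expected recaptures ≈ 27

The marked fraction of the population is 105/668, so in a sample of 170 expect C·(M/N) marked.
E[R] = 105 × 170 / 668 = 17850 / 668 ≈ 26.7 → 27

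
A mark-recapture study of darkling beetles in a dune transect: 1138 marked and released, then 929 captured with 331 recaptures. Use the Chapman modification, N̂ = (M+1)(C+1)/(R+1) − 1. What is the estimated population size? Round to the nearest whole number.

N ≈ 3190

N̂ = (1138+1)(929+1)/(331+1) − 1 = 1139·930/332 − 1
= 1059270/332 − 1 ≈ 3190.6 − 1 ≈ 3189.6 → 3190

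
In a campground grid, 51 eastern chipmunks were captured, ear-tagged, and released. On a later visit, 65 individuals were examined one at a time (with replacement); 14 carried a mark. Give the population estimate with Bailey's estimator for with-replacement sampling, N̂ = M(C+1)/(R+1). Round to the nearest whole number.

N ≈ 224

N̂ = 51·(65+1)/(14+1) = 51·66/15 = 3366/15 ≈ 224.4 → 224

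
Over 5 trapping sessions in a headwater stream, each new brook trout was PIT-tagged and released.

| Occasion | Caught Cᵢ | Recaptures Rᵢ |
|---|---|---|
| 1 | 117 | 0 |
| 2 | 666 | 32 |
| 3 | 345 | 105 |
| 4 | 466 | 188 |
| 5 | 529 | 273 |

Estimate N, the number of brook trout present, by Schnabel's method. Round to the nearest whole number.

Marked at large before each occasion: Mᵢ = Σⱼ<ᵢ (Cⱼ − Rⱼ) → M1=0, M2=117, M3=751, M4=991, M5=1269
Σ MᵢCᵢ = 0·117 + 117·666 + 751·345 + 991·466 + 1269·529 = 0 + 77922 + 259095 + 461806 + 671301 = 1470124
Σ Rᵢ = 0 + 32 + 105 + 188 + 273 = 598
N̂ = 1470124 / 598 ≈ 2458.4 → 2458

N ≈ 2458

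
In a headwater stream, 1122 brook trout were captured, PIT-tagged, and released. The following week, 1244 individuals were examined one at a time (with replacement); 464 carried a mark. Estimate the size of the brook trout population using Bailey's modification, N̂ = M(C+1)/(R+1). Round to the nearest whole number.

N ≈ 3004

N̂ = 1122·(1244+1)/(464+1) = 1122·1245/465 = 1396890/465 ≈ 3004.1 → 3004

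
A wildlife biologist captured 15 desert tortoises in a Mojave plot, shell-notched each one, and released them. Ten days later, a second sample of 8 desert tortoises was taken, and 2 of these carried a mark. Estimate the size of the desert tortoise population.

N = 60

The marked fraction in the recapture sample should equal the marked fraction in the population: 2/8 = 15/N.
N = (15 × 8) / 2 = 120 / 2 = 60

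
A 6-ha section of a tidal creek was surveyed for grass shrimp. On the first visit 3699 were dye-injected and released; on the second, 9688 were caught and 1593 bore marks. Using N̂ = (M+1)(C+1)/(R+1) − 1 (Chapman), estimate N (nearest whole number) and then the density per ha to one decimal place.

N̂ = 3700·9689/1594 − 1 = 35849300/1594 − 1 ≈ 22489.2 → 22489
Density = N̂ / area = 22489 / 6 ≈ 3748.17 → 3748.2 per ha

density ≈ 3748.2 grass shrimp per ha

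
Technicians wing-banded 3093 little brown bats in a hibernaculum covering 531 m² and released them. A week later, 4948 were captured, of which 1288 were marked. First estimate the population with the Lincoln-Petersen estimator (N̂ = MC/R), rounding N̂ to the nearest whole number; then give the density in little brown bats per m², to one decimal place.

density ≈ 22.4 little brown bats per m²

N̂ = 3093·4948/1288 = 15304164/1288 ≈ 11882.1 → 11882
Density = N̂ / area = 11882 / 531 ≈ 22.38 → 22.4 per m²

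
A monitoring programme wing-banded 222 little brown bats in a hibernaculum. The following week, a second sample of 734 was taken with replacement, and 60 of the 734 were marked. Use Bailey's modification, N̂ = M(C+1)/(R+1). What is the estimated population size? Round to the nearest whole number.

N̂ = 222·(734+1)/(60+1) = 222·735/61 = 163170/61 ≈ 2674.9 → 2675

N ≈ 2675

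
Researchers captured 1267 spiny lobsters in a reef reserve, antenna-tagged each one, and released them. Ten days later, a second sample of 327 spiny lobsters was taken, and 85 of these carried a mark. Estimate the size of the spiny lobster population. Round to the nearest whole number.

N ≈ 4874

Lincoln-Petersen assumes M/N = R/C, so N = M·C / R.
N = (1267 × 327) / 85 = 414309 / 85 ≈ 4874.2 → 4874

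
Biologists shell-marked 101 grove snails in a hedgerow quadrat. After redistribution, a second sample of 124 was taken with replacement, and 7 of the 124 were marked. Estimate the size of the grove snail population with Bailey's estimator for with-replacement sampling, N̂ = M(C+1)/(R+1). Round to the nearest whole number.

N̂ = 101·(124+1)/(7+1) = 101·125/8 = 12625/8 ≈ 1578.1 → 1578

N ≈ 1578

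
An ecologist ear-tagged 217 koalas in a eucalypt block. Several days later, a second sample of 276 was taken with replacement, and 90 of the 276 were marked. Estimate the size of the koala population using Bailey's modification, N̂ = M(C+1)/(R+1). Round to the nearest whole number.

N̂ = 217·(276+1)/(90+1) = 217·277/91 = 60109/91 ≈ 660.5 → 661

N ≈ 661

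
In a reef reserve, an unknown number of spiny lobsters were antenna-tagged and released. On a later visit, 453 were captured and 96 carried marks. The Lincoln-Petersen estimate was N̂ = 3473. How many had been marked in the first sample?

M = 736

From N = M·C/R: M = N·R / C = 3473·96 / 453 = 333408 / 453 = 736.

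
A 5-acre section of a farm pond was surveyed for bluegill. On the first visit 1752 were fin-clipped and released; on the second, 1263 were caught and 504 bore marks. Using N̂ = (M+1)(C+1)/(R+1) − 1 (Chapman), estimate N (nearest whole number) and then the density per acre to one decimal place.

N̂ = 1753·1264/505 − 1 = 2215792/505 − 1 ≈ 4386.7 → 4387
Density = N̂ / area = 4387 / 5 ≈ 877.40 → 877.4 per acre

density ≈ 877.4 bluegill per acre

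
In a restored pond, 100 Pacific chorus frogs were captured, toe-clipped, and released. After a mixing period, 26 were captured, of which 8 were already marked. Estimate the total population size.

The marked fraction in the recapture sample should equal the marked fraction in the population: 8/26 = 100/N.
N = (100 × 26) / 8 = 2600 / 8 = 325

N = 325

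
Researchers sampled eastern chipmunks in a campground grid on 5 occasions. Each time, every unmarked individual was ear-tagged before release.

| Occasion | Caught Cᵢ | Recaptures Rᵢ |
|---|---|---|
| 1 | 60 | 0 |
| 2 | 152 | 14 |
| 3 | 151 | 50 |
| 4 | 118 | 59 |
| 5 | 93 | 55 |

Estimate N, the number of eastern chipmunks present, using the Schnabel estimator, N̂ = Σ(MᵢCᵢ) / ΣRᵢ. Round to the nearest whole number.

N ≈ 604

Marked at large before each occasion: Mᵢ = Σⱼ<ᵢ (Cⱼ − Rⱼ) → M1=0, M2=60, M3=198, M4=299, M5=358
Σ MᵢCᵢ = 0·60 + 60·152 + 198·151 + 299·118 + 358·93 = 0 + 9120 + 29898 + 35282 + 33294 = 107594
Σ Rᵢ = 0 + 14 + 50 + 59 + 55 = 178
N̂ = 107594 / 178 ≈ 604.46 → 604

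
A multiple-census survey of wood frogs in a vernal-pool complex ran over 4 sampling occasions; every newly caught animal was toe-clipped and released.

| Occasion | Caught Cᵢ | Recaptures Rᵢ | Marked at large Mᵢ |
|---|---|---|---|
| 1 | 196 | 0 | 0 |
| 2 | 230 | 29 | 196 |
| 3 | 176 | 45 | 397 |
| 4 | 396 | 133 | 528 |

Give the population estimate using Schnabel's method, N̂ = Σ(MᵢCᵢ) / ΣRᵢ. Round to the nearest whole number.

Σ MᵢCᵢ = 0·196 + 196·230 + 397·176 + 528·396 = 0 + 45080 + 69872 + 209088 = 324040
Σ Rᵢ = 0 + 29 + 45 + 133 = 207
N̂ = 324040 / 207 ≈ 1565.4 → 1565

N ≈ 1565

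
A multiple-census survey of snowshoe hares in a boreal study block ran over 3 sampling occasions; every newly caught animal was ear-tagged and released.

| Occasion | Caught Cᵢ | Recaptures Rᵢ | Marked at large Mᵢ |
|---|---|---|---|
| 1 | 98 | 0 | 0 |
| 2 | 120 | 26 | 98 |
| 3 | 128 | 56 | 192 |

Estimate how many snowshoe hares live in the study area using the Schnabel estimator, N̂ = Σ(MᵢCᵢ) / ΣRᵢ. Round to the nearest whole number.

Σ MᵢCᵢ = 0·98 + 98·120 + 192·128 = 0 + 11760 + 24576 = 36336
Σ Rᵢ = 0 + 26 + 56 = 82
N̂ = 36336 / 82 ≈ 443.1 → 443

N ≈ 443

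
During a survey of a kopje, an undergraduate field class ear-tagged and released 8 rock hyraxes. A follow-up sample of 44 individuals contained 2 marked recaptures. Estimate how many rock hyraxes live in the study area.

N = (8 × 44) / 2 = 352 / 2 = 176

N = 176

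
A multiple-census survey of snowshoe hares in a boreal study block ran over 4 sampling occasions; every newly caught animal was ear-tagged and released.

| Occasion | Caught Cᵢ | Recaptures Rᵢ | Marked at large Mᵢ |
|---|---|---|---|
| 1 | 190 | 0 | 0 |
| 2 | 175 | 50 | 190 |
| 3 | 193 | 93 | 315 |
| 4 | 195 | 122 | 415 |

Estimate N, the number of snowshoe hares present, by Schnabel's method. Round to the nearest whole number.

Σ MᵢCᵢ = 0·190 + 190·175 + 315·193 + 415·195 = 0 + 33250 + 60795 + 80925 = 174970
Σ Rᵢ = 0 + 50 + 93 + 122 = 265
N̂ = 174970 / 265 ≈ 660.3 → 660

N ≈ 660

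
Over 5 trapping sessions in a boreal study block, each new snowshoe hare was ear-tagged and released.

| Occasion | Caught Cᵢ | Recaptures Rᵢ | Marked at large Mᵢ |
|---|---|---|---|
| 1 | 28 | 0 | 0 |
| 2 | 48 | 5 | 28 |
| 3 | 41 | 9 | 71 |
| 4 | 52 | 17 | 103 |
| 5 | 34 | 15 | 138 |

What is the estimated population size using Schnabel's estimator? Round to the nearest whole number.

Σ MᵢCᵢ = 0·28 + 28·48 + 71·41 + 103·52 + 138·34 = 0 + 1344 + 2911 + 5356 + 4692 = 14303
Σ Rᵢ = 0 + 5 + 9 + 17 + 15 = 46
N̂ = 14303 / 46 ≈ 310.9 → 311

N ≈ 311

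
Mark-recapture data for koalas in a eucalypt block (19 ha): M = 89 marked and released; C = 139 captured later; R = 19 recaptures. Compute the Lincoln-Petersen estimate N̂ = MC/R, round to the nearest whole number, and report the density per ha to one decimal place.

N̂ = 89·139/19 = 12371/19 ≈ 651.1 → 651
Density = N̂ / area = 651 / 19 ≈ 34.26 → 34.3 per ha

density ≈ 34.3 koalas per ha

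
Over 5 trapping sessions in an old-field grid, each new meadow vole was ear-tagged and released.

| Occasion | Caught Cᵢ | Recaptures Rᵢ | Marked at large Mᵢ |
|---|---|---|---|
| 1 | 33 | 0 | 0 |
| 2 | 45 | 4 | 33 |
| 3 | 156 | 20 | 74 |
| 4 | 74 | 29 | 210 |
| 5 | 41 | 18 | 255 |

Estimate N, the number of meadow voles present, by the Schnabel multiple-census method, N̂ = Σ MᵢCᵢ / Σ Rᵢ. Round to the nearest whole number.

Σ MᵢCᵢ = 0·33 + 33·45 + 74·156 + 210·74 + 255·41 = 0 + 1485 + 11544 + 15540 + 10455 = 39024
Σ Rᵢ = 0 + 4 + 20 + 29 + 18 = 71
N̂ = 39024 / 71 ≈ 549.6 → 550

N ≈ 550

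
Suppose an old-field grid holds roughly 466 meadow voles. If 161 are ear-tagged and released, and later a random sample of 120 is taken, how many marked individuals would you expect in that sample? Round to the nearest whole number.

expected recaptures ≈ 41

Expected recaptures E[R] = M·C / N.
E[R] = 161 × 120 / 466 = 19320 / 466 ≈ 41.46 → 41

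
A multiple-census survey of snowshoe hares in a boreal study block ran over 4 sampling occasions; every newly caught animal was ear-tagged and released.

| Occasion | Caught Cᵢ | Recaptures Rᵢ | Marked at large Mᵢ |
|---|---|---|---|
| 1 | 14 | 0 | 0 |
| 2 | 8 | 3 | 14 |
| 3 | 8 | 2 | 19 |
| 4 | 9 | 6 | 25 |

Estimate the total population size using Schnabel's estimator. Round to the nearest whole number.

Σ MᵢCᵢ = 0·14 + 14·8 + 19·8 + 25·9 = 0 + 112 + 152 + 225 = 489
Σ Rᵢ = 0 + 3 + 2 + 6 = 11
N̂ = 489 / 11 ≈ 44.45 → 44

N ≈ 44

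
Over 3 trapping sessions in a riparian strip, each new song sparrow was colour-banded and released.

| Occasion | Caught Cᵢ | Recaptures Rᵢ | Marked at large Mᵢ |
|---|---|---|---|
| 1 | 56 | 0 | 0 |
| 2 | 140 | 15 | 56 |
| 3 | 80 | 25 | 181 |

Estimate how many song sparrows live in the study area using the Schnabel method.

N = 558

Σ MᵢCᵢ = 0·56 + 56·140 + 181·80 = 0 + 7840 + 14480 = 22320
Σ Rᵢ = 0 + 15 + 25 = 40
N̂ = 22320 / 40 = 558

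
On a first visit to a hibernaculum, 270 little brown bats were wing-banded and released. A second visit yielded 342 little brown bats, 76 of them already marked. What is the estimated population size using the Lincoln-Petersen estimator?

Lincoln-Petersen assumes M/N = R/C, so N = M·C / R.
N = (270 × 342) / 76 = 92340 / 76 = 1215

N = 1215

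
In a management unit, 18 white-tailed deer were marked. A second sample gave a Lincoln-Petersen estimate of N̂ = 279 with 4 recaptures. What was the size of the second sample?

C = 62

From N = M·C/R: C = N·R / M = 279·4 / 18 = 1116 / 18 = 62.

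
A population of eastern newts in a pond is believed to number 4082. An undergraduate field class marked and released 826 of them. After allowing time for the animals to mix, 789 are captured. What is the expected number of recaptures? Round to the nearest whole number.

expected recaptures ≈ 160

Expected recaptures E[R] = M·C / N.
E[R] = 826 × 789 / 4082 = 651714 / 4082 ≈ 159.7 → 160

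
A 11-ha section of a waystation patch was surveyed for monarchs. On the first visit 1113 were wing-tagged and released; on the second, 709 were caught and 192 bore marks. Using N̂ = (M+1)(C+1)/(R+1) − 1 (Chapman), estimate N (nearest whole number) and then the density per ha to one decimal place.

N̂ = 1114·710/193 − 1 = 790940/193 − 1 ≈ 4097.1 → 4097
Density = N̂ / area = 4097 / 11 ≈ 372.45 → 372.5 per ha

density ≈ 372.5 monarchs per ha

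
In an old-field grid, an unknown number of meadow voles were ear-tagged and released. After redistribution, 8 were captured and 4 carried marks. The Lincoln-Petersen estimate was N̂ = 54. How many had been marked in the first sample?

M = 27

From N = M·C/R: M = N·R / C = 54·4 / 8 = 216 / 8 = 27.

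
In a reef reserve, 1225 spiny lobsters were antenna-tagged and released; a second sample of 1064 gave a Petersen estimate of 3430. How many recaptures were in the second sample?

R = 380

From N = M·C/R: R = M·C / N = 1225·1064 / 3430 = 1303400 / 3430 = 380.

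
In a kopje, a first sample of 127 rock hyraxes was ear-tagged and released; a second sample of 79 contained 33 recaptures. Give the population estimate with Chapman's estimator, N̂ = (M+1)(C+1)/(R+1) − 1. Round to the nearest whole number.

N̂ = (127+1)(79+1)/(33+1) − 1 = 128·80/34 − 1
= 10240/34 − 1 ≈ 301.2 − 1 ≈ 300.2 → 300

N ≈ 300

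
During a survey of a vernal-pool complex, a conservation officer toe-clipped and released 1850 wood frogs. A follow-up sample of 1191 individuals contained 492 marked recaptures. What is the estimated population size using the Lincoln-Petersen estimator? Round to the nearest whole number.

N = (1850 × 1191) / 492 = 2203350 / 492 ≈ 4478.4 → 4478

N ≈ 4478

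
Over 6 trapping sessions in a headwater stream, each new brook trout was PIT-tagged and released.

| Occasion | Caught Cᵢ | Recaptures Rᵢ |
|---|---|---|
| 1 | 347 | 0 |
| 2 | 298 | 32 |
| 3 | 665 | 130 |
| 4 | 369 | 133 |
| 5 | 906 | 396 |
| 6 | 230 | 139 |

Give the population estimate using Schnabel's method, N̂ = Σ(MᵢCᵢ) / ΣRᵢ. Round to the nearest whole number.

N ≈ 3162

Marked at large before each occasion: Mᵢ = Σⱼ<ᵢ (Cⱼ − Rⱼ) → M1=0, M2=347, M3=613, M4=1148, M5=1384, M6=1894
Σ MᵢCᵢ = 0·347 + 347·298 + 613·665 + 1148·369 + 1384·906 + 1894·230 = 0 + 103406 + 407645 + 423612 + 1253904 + 435620 = 2624187
Σ Rᵢ = 0 + 32 + 130 + 133 + 396 + 139 = 830
N̂ = 2624187 / 830 ≈ 3161.7 → 3162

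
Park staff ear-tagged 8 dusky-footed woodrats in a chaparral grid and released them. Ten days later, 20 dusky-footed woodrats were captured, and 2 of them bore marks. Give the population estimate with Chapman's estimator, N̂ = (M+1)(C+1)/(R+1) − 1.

N = 62

N̂ = (8+1)(20+1)/(2+1) − 1 = 9·21/3 − 1
= 189/3 − 1 = 63 − 1 = 62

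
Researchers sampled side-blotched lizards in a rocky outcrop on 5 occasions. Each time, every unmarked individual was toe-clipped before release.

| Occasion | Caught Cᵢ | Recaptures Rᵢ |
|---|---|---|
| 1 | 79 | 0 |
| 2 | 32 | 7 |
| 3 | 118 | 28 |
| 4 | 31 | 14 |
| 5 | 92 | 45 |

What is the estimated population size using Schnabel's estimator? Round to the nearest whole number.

N ≈ 428

Marked at large before each occasion: Mᵢ = Σⱼ<ᵢ (Cⱼ − Rⱼ) → M1=0, M2=79, M3=104, M4=194, M5=211
Σ MᵢCᵢ = 0·79 + 79·32 + 104·118 + 194·31 + 211·92 = 0 + 2528 + 12272 + 6014 + 19412 = 40226
Σ Rᵢ = 0 + 7 + 28 + 14 + 45 = 94
N̂ = 40226 / 94 ≈ 427.9 → 428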